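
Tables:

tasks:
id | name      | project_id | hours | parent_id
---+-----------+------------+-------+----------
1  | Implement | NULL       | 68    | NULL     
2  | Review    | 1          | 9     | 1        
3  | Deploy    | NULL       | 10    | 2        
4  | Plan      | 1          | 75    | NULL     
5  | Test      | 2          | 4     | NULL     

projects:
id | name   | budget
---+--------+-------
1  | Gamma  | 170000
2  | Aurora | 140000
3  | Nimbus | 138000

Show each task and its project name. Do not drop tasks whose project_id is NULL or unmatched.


LEFT JOIN keeps every row from tasks (the left table); where project_id has no match in projects, the project columns become NULL. Walk through each task:
  - task 1 (Implement): project_id=NULL, no match -> kept with NULL
  - task 2 (Review): project_id=1 -> matches Gamma
  - task 3 (Deploy): project_id=NULL, no match -> kept with NULL
  - task 4 (Plan): project_id=1 -> matches Gamma
  - task 5 (Test): project_id=2 -> matches Aurora
All 5 rows appear; 2 have NULL project.

SQL:
SELECT a.name, b.name AS project
FROM tasks a
LEFT JOIN projects b ON a.project_id = b.id

Result:
name      | project
----------+--------
Implement | NULL   
Review    | Gamma  
Deploy    | NULL   
Plan      | Gamma  
Test      | Aurora 


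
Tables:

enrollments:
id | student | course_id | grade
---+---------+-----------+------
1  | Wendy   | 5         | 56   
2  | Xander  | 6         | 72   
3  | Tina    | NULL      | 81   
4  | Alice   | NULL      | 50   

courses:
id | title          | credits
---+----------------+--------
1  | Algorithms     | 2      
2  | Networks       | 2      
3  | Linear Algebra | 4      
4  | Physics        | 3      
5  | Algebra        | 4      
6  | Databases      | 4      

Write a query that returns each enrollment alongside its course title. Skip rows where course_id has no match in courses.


INNER JOIN keeps only enrollments rows whose course_id matches an id in courses. Walk through each enrollment:
  - enrollment 1 (Wendy): course_id=5 -> matches Algebra
  - enrollment 2 (Xander): course_id=6 -> matches Databases
  - enrollment 3 (Tina): course_id=NULL, no match -> dropped
  - enrollment 4 (Alice): course_id=NULL, no match -> dropped
So 2 of 4 rows are dropped.

SQL:
SELECT a.student, b.title AS course
FROM enrollments a
INNER JOIN courses b ON a.course_id = b.id

Result:
student | course   
--------+----------
Wendy   | Algebra  
Xander  | Databases


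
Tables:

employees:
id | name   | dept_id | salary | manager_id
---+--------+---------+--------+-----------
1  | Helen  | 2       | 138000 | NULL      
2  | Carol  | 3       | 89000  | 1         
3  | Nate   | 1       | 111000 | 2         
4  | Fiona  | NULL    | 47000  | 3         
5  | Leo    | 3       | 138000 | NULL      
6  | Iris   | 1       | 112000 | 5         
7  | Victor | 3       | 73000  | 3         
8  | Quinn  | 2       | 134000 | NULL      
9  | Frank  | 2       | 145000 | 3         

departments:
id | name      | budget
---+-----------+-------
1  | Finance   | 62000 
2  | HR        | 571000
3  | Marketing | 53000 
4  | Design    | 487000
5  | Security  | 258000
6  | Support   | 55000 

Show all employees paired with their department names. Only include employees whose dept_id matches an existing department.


INNER JOIN keeps only employees rows whose dept_id matches an id in departments. Walk through each employee:
  - employee 1 (Helen): dept_id=2 -> matches HR
  - employee 2 (Carol): dept_id=3 -> matches Marketing
  - employee 3 (Nate): dept_id=1 -> matches Finance
  - employee 4 (Fiona): dept_id=NULL, no match -> dropped
  - employee 5 (Leo): dept_id=3 -> matches Marketing
  - employee 6 (Iris): dept_id=1 -> matches Finance
  - employee 7 (Victor): dept_id=3 -> matches Marketing
  - employee 8 (Quinn): dept_id=2 -> matches HR
  - employee 9 (Frank): dept_id=2 -> matches HR
So 1 of 9 rows is dropped.

SQL:
SELECT a.name, b.name AS department
FROM employees a
INNER JOIN departments b ON a.dept_id = b.id

Result:
name   | department
-------+-----------
Helen  | HR        
Carol  | Marketing 
Nate   | Finance   
Leo    | Marketing 
Iris   | Finance   
Victor | Marketing 
Quinn  | HR        
Frank  | HR        


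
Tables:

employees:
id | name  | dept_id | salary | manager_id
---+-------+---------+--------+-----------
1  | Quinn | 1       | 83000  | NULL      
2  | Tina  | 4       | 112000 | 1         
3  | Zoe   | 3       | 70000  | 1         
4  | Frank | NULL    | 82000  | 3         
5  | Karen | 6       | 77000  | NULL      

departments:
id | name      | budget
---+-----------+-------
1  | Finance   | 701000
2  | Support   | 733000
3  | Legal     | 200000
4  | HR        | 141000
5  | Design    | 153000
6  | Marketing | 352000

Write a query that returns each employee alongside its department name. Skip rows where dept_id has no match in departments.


INNER JOIN keeps only employees rows whose dept_id matches an id in departments. Walk through each employee:
  - employee 1 (Quinn): dept_id=1 -> matches Finance
  - employee 2 (Tina): dept_id=4 -> matches HR
  - employee 3 (Zoe): dept_id=3 -> matches Legal
  - employee 4 (Frank): dept_id=NULL, no match -> dropped
  - employee 5 (Karen): dept_id=6 -> matches Marketing
So 1 of 5 rows is dropped.

SQL:
SELECT a.name, b.name AS department
FROM employees a
INNER JOIN departments b ON a.dept_id = b.id

Result:
name  | department
------+-----------
Quinn | Finance   
Tina  | HR        
Zoe   | Legal     
Karen | Marketing 


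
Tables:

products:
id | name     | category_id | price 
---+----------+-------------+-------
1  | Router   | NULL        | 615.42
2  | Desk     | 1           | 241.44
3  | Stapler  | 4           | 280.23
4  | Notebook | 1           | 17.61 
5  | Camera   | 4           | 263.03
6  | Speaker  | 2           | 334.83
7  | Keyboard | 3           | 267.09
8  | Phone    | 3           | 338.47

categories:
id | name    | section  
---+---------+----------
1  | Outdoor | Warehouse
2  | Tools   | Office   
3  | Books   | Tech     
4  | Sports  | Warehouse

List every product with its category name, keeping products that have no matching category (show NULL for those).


LEFT JOIN keeps every row from products (the left table); where category_id has no match in categories, the category columns become NULL. Walk through each product:
  - product 1 (Router): category_id=NULL, no match -> kept with NULL
  - product 2 (Desk): category_id=1 -> matches Outdoor
  - product 3 (Stapler): category_id=4 -> matches Sports
  - product 4 (Notebook): category_id=1 -> matches Outdoor
  - product 5 (Camera): category_id=4 -> matches Sports
  - product 6 (Speaker): category_id=2 -> matches Tools
  - product 7 (Keyboard): category_id=3 -> matches Books
  - product 8 (Phone): category_id=3 -> matches Books
All 8 rows appear; 1 has NULL category.

SQL:
SELECT a.name, b.name AS category
FROM products a
LEFT JOIN categories b ON a.category_id = b.id

Result:
name     | category
---------+---------
Router   | NULL    
Desk     | Outdoor 
Stapler  | Sports  
Notebook | Outdoor 
Camera   | Sports  
Speaker  | Tools   
Keyboard | Books   
Phone    | Books   


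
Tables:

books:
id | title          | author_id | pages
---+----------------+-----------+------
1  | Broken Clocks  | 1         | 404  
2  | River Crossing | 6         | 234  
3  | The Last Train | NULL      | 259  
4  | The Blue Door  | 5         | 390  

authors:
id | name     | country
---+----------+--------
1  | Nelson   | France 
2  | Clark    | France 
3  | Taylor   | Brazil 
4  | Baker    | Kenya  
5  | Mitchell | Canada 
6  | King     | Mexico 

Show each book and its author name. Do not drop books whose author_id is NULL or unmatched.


LEFT JOIN keeps every row from books (the left table); where author_id has no match in authors, the author columns become NULL. Walk through each book:
  - book 1 (Broken Clocks): author_id=1 -> matches Nelson
  - book 2 (River Crossing): author_id=6 -> matches King
  - book 3 (The Last Train): author_id=NULL, no match -> kept with NULL
  - book 4 (The Blue Door): author_id=5 -> matches Mitchell
All 4 rows appear; 1 has NULL author.

SQL:
SELECT a.title, b.name AS author
FROM books a
LEFT JOIN authors b ON a.author_id = b.id

Result:
title          | author  
---------------+---------
Broken Clocks  | Nelson  
River Crossing | King    
The Last Train | NULL    
The Blue Door  | Mitchell


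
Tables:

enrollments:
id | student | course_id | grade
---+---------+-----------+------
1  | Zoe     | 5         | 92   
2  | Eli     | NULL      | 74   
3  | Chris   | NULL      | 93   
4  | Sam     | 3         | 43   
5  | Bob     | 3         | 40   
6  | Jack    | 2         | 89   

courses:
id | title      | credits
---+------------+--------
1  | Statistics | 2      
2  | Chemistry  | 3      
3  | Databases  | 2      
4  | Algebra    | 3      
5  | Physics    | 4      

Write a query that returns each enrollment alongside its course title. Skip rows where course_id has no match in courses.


INNER JOIN keeps only enrollments rows whose course_id matches an id in courses. Walk through each enrollment:
  - enrollment 1 (Zoe): course_id=5 -> matches Physics
  - enrollment 2 (Eli): course_id=NULL, no match -> dropped
  - enrollment 3 (Chris): course_id=NULL, no match -> dropped
  - enrollment 4 (Sam): course_id=3 -> matches Databases
  - enrollment 5 (Bob): course_id=3 -> matches Databases
  - enrollment 6 (Jack): course_id=2 -> matches Chemistry
So 2 of 6 rows are dropped.

SQL:
SELECT a.student, b.title AS course
FROM enrollments a
INNER JOIN courses b ON a.course_id = b.id

Result:
student | course   
--------+----------
Zoe     | Physics  
Sam     | Databases
Bob     | Databases
Jack    | Chemistry


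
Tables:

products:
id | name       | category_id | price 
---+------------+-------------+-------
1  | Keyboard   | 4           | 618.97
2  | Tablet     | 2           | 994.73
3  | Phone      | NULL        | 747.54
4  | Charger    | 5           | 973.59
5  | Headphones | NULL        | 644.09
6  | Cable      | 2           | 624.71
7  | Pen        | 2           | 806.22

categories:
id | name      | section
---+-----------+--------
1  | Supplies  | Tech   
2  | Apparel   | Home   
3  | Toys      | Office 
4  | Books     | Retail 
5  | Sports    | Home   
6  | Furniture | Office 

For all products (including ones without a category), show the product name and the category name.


LEFT JOIN keeps every row from products (the left table); where category_id has no match in categories, the category columns become NULL. Walk through each product:
  - product 1 (Keyboard): category_id=4 -> matches Books
  - product 2 (Tablet): category_id=2 -> matches Apparel
  - product 3 (Phone): category_id=NULL, no match -> kept with NULL
  - product 4 (Charger): category_id=5 -> matches Sports
  - product 5 (Headphones): category_id=NULL, no match -> kept with NULL
  - product 6 (Cable): category_id=2 -> matches Apparel
  - product 7 (Pen): category_id=2 -> matches Apparel
All 7 rows appear; 2 have NULL category.

SQL:
SELECT a.name, b.name AS category
FROM products a
LEFT JOIN categories b ON a.category_id = b.id

Result:
name       | category
-----------+---------
Keyboard   | Books   
Tablet     | Apparel 
Phone      | NULL    
Charger    | Sports  
Headphones | NULL    
Cable      | Apparel 
Pen        | Apparel 


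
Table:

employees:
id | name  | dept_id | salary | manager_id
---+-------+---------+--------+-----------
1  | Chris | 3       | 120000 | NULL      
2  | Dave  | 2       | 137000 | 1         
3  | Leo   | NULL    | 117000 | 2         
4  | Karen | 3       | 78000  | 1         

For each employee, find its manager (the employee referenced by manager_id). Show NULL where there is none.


This is a self-join: employees is joined to a second copy of itself, matching each row's manager_id to another row's id. Use LEFT JOIN so rows with manager_id=NULL are kept.
  - employee 1 (Chris): manager_id=NULL -> NULL
  - employee 2 (Dave): manager_id=1 -> Chris
  - employee 3 (Leo): manager_id=2 -> Dave
  - employee 4 (Karen): manager_id=1 -> Chris

SQL:
SELECT a.name AS item, b.name AS manager
FROM employees a
LEFT JOIN employees b ON a.manager_id = b.id

Result:
item  | manager
------+--------
Chris | NULL   
Dave  | Chris  
Leo   | Dave   
Karen | Chris  


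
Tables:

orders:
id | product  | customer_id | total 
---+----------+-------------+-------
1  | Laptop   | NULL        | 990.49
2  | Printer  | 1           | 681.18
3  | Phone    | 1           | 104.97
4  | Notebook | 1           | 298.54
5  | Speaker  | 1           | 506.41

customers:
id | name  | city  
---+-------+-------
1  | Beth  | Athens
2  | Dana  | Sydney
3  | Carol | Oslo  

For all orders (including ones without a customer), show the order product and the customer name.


LEFT JOIN keeps every row from orders (the left table); where customer_id has no match in customers, the customer columns become NULL. Walk through each order:
  - order 1 (Laptop): customer_id=NULL, no match -> kept with NULL
  - order 2 (Printer): customer_id=1 -> matches Beth
  - order 3 (Phone): customer_id=1 -> matches Beth
  - order 4 (Notebook): customer_id=1 -> matches Beth
  - order 5 (Speaker): customer_id=1 -> matches Beth
All 5 rows appear; 1 has NULL customer.

SQL:
SELECT a.product, b.name AS customer
FROM orders a
LEFT JOIN customers b ON a.customer_id = b.id

Result:
product  | customer
---------+---------
Laptop   | NULL    
Printer  | Beth    
Phone    | Beth    
Notebook | Beth    
Speaker  | Beth    


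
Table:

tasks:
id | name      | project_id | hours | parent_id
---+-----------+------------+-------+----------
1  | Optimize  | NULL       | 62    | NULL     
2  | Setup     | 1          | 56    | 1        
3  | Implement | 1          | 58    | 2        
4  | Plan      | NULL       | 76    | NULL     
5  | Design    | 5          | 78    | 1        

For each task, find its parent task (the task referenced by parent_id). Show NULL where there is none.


This is a self-join: tasks is joined to a second copy of itself, matching each row's parent_id to another row's id. Use LEFT JOIN so rows with parent_id=NULL are kept.
  - task 1 (Optimize): parent_id=NULL -> NULL
  - task 2 (Setup): parent_id=1 -> Optimize
  - task 3 (Implement): parent_id=2 -> Setup
  - task 4 (Plan): parent_id=NULL -> NULL
  - task 5 (Design): parent_id=1 -> Optimize

SQL:
SELECT a.name AS item, b.name AS parent
FROM tasks a
LEFT JOIN tasks b ON a.parent_id = b.id

Result:
item      | parent  
----------+---------
Optimize  | NULL    
Setup     | Optimize
Implement | Setup   
Plan      | NULL    
Design    | Optimize


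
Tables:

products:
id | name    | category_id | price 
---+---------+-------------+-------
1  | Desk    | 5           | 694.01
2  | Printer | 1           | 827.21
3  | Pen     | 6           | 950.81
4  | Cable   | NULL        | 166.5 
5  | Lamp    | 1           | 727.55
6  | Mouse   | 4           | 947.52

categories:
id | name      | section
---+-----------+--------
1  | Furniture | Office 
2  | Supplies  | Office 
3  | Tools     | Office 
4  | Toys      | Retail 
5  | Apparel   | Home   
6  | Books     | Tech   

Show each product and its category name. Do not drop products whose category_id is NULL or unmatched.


LEFT JOIN keeps every row from products (the left table); where category_id has no match in categories, the category columns become NULL. Walk through each product:
  - product 1 (Desk): category_id=5 -> matches Apparel
  - product 2 (Printer): category_id=1 -> matches Furniture
  - product 3 (Pen): category_id=6 -> matches Books
  - product 4 (Cable): category_id=NULL, no match -> kept with NULL
  - product 5 (Lamp): category_id=1 -> matches Furniture
  - product 6 (Mouse): category_id=4 -> matches Toys
All 6 rows appear; 1 has NULL category.

SQL:
SELECT a.name, b.name AS category
FROM products a
LEFT JOIN categories b ON a.category_id = b.id

Result:
name    | category 
--------+----------
Desk    | Apparel  
Printer | Furniture
Pen     | Books    
Cable   | NULL     
Lamp    | Furniture
Mouse   | Toys     


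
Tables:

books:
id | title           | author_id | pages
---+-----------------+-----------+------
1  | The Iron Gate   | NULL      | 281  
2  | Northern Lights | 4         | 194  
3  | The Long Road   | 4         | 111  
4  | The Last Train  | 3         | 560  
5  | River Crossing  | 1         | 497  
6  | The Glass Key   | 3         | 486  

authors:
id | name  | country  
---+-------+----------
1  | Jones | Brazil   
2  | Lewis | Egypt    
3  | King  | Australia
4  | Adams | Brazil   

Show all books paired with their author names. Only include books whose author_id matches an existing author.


INNER JOIN keeps only books rows whose author_id matches an id in authors. Walk through each book:
  - book 1 (The Iron Gate): author_id=NULL, no match -> dropped
  - book 2 (Northern Lights): author_id=4 -> matches Adams
  - book 3 (The Long Road): author_id=4 -> matches Adams
  - book 4 (The Last Train): author_id=3 -> matches King
  - book 5 (River Crossing): author_id=1 -> matches Jones
  - book 6 (The Glass Key): author_id=3 -> matches King
So 1 of 6 rows is dropped.

SQL:
SELECT a.title, b.name AS author
FROM books a
INNER JOIN authors b ON a.author_id = b.id

Result:
title           | author
----------------+-------
Northern Lights | Adams 
The Long Road   | Adams 
The Last Train  | King  
River Crossing  | Jones 
The Glass Key   | King  


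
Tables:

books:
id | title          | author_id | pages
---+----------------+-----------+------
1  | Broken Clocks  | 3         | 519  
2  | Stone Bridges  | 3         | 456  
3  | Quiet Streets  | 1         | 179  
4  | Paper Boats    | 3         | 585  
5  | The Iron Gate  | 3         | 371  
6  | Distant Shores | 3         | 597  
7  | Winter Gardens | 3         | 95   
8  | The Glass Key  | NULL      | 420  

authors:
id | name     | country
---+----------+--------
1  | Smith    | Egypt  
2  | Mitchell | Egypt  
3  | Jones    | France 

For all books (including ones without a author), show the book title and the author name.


LEFT JOIN keeps every row from books (the left table); where author_id has no match in authors, the author columns become NULL. Walk through each book:
  - book 1 (Broken Clocks): author_id=3 -> matches Jones
  - book 2 (Stone Bridges): author_id=3 -> matches Jones
  - book 3 (Quiet Streets): author_id=1 -> matches Smith
  - book 4 (Paper Boats): author_id=3 -> matches Jones
  - book 5 (The Iron Gate): author_id=3 -> matches Jones
  - book 6 (Distant Shores): author_id=3 -> matches Jones
  - book 7 (Winter Gardens): author_id=3 -> matches Jones
  - book 8 (The Glass Key): author_id=NULL, no match -> kept with NULL
All 8 rows appear; 1 has NULL author.

SQL:
SELECT a.title, b.name AS author
FROM books a
LEFT JOIN authors b ON a.author_id = b.id

Result:
title          | author
---------------+-------
Broken Clocks  | Jones 
Stone Bridges  | Jones 
Quiet Streets  | Smith 
Paper Boats    | Jones 
The Iron Gate  | Jones 
Distant Shores | Jones 
Winter Gardens | Jones 
The Glass Key  | NULL  


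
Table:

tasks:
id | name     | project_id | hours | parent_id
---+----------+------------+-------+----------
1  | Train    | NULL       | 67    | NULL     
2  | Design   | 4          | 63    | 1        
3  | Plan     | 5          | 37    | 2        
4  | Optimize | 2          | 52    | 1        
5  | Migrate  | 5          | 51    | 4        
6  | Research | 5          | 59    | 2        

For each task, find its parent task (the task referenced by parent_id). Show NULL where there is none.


This is a self-join: tasks is joined to a second copy of itself, matching each row's parent_id to another row's id. Use LEFT JOIN so rows with parent_id=NULL are kept.
  - task 1 (Train): parent_id=NULL -> NULL
  - task 2 (Design): parent_id=1 -> Train
  - task 3 (Plan): parent_id=2 -> Design
  - task 4 (Optimize): parent_id=1 -> Train
  - task 5 (Migrate): parent_id=4 -> Optimize
  - task 6 (Research): parent_id=2 -> Design

SQL:
SELECT a.name AS item, b.name AS parent
FROM tasks a
LEFT JOIN tasks b ON a.parent_id = b.id

Result:
item     | parent  
---------+---------
Train    | NULL    
Design   | Train   
Plan     | Design  
Optimize | Train   
Migrate  | Optimize
Research | Design  


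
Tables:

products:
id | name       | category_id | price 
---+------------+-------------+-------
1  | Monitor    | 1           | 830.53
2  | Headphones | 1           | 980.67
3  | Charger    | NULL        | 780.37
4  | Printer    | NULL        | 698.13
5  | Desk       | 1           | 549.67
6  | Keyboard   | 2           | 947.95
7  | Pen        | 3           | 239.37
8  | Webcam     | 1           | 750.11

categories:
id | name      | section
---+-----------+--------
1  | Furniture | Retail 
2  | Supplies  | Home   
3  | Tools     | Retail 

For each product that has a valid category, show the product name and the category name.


INNER JOIN keeps only products rows whose category_id matches an id in categories. Walk through each product:
  - product 1 (Monitor): category_id=1 -> matches Furniture
  - product 2 (Headphones): category_id=1 -> matches Furniture
  - product 3 (Charger): category_id=NULL, no match -> dropped
  - product 4 (Printer): category_id=NULL, no match -> dropped
  - product 5 (Desk): category_id=1 -> matches Furniture
  - product 6 (Keyboard): category_id=2 -> matches Supplies
  - product 7 (Pen): category_id=3 -> matches Tools
  - product 8 (Webcam): category_id=1 -> matches Furniture
So 2 of 8 rows are dropped.

SQL:
SELECT a.name, b.name AS category
FROM products a
INNER JOIN categories b ON a.category_id = b.id

Result:
name       | category 
-----------+----------
Monitor    | Furniture
Headphones | Furniture
Desk       | Furniture
Keyboard   | Supplies 
Pen        | Tools    
Webcam     | Furniture


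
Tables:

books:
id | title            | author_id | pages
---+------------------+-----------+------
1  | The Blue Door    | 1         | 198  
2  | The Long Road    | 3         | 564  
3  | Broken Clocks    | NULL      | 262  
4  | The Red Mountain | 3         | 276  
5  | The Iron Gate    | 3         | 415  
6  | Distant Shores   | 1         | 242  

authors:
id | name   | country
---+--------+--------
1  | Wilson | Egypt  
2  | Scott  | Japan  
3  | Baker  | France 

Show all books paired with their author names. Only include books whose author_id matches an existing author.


INNER JOIN keeps only books rows whose author_id matches an id in authors. Walk through each book:
  - book 1 (The Blue Door): author_id=1 -> matches Wilson
  - book 2 (The Long Road): author_id=3 -> matches Baker
  - book 3 (Broken Clocks): author_id=NULL, no match -> dropped
  - book 4 (The Red Mountain): author_id=3 -> matches Baker
  - book 5 (The Iron Gate): author_id=3 -> matches Baker
  - book 6 (Distant Shores): author_id=1 -> matches Wilson
So 1 of 6 rows is dropped.

SQL:
SELECT a.title, b.name AS author
FROM books a
INNER JOIN authors b ON a.author_id = b.id

Result:
title            | author
-----------------+-------
The Blue Door    | Wilson
The Long Road    | Baker 
The Red Mountain | Baker 
The Iron Gate    | Baker 
Distant Shores   | Wilson


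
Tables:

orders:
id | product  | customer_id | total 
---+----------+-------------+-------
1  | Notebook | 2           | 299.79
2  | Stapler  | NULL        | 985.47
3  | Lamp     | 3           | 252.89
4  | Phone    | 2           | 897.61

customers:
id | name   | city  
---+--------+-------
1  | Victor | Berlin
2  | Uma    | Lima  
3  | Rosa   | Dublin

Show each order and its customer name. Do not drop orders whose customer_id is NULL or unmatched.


LEFT JOIN keeps every row from orders (the left table); where customer_id has no match in customers, the customer columns become NULL. Walk through each order:
  - order 1 (Notebook): customer_id=2 -> matches Uma
  - order 2 (Stapler): customer_id=NULL, no match -> kept with NULL
  - order 3 (Lamp): customer_id=3 -> matches Rosa
  - order 4 (Phone): customer_id=2 -> matches Uma
All 4 rows appear; 1 has NULL customer.

SQL:
SELECT a.product, b.name AS customer
FROM orders a
LEFT JOIN customers b ON a.customer_id = b.id

Result:
product  | customer
---------+---------
Notebook | Uma     
Stapler  | NULL    
Lamp     | Rosa    
Phone    | Uma     


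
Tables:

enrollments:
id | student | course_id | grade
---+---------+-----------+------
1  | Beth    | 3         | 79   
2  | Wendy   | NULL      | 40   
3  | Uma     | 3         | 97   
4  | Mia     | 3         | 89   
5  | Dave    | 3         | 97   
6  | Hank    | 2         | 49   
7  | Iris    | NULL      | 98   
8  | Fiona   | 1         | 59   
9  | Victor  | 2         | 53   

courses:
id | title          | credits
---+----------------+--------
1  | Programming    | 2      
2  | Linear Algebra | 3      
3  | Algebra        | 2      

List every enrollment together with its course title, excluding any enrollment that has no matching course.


INNER JOIN keeps only enrollments rows whose course_id matches an id in courses. Walk through each enrollment:
  - enrollment 1 (Beth): course_id=3 -> matches Algebra
  - enrollment 2 (Wendy): course_id=NULL, no match -> dropped
  - enrollment 3 (Uma): course_id=3 -> matches Algebra
  - enrollment 4 (Mia): course_id=3 -> matches Algebra
  - enrollment 5 (Dave): course_id=3 -> matches Algebra
  - enrollment 6 (Hank): course_id=2 -> matches Linear Algebra
  - enrollment 7 (Iris): course_id=NULL, no match -> dropped
  - enrollment 8 (Fiona): course_id=1 -> matches Programming
  - enrollment 9 (Victor): course_id=2 -> matches Linear Algebra
So 2 of 9 rows are dropped.

SQL:
SELECT a.student, b.title AS course
FROM enrollments a
INNER JOIN courses b ON a.course_id = b.id

Result:
student | course        
--------+---------------
Beth    | Algebra       
Uma     | Algebra       
Mia     | Algebra       
Dave    | Algebra       
Hank    | Linear Algebra
Fiona   | Programming   
Victor  | Linear Algebra


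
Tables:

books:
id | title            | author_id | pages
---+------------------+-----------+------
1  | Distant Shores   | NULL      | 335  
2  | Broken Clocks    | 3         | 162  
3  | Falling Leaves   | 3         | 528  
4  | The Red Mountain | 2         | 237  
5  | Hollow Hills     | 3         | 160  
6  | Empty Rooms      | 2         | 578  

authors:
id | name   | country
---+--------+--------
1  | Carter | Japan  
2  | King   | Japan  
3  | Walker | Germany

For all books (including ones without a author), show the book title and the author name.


LEFT JOIN keeps every row from books (the left table); where author_id has no match in authors, the author columns become NULL. Walk through each book:
  - book 1 (Distant Shores): author_id=NULL, no match -> kept with NULL
  - book 2 (Broken Clocks): author_id=3 -> matches Walker
  - book 3 (Falling Leaves): author_id=3 -> matches Walker
  - book 4 (The Red Mountain): author_id=2 -> matches King
  - book 5 (Hollow Hills): author_id=3 -> matches Walker
  - book 6 (Empty Rooms): author_id=2 -> matches King
All 6 rows appear; 1 has NULL author.

SQL:
SELECT a.title, b.name AS author
FROM books a
LEFT JOIN authors b ON a.author_id = b.id

Result:
title            | author
-----------------+-------
Distant Shores   | NULL  
Broken Clocks    | Walker
Falling Leaves   | Walker
The Red Mountain | King  
Hollow Hills     | Walker
Empty Rooms      | King  


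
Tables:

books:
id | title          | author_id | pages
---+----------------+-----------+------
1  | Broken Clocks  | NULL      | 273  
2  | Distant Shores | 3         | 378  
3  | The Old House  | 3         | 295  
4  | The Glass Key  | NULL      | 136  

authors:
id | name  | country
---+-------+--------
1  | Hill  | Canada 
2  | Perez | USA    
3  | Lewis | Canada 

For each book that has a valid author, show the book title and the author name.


INNER JOIN keeps only books rows whose author_id matches an id in authors. Walk through each book:
  - book 1 (Broken Clocks): author_id=NULL, no match -> dropped
  - book 2 (Distant Shores): author_id=3 -> matches Lewis
  - book 3 (The Old House): author_id=3 -> matches Lewis
  - book 4 (The Glass Key): author_id=NULL, no match -> dropped
So 2 of 4 rows are dropped.

SQL:
SELECT a.title, b.name AS author
FROM books a
INNER JOIN authors b ON a.author_id = b.id

Result:
title          | author
---------------+-------
Distant Shores | Lewis 
The Old House  | Lewis 


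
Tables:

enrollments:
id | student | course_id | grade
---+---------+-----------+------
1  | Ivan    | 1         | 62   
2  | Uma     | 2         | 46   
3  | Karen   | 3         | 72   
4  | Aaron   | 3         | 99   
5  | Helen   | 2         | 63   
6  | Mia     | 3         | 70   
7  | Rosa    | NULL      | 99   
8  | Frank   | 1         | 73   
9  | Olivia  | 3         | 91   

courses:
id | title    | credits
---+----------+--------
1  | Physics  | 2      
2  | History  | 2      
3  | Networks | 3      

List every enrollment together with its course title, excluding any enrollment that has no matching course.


INNER JOIN keeps only enrollments rows whose course_id matches an id in courses. Walk through each enrollment:
  - enrollment 1 (Ivan): course_id=1 -> matches Physics
  - enrollment 2 (Uma): course_id=2 -> matches History
  - enrollment 3 (Karen): course_id=3 -> matches Networks
  - enrollment 4 (Aaron): course_id=3 -> matches Networks
  - enrollment 5 (Helen): course_id=2 -> matches History
  - enrollment 6 (Mia): course_id=3 -> matches Networks
  - enrollment 7 (Rosa): course_id=NULL, no match -> dropped
  - enrollment 8 (Frank): course_id=1 -> matches Physics
  - enrollment 9 (Olivia): course_id=3 -> matches Networks
So 1 of 9 rows is dropped.

SQL:
SELECT a.student, b.title AS course
FROM enrollments a
INNER JOIN courses b ON a.course_id = b.id

Result:
student | course  
--------+---------
Ivan    | Physics 
Uma     | History 
Karen   | Networks
Aaron   | Networks
Helen   | History 
Mia     | Networks
Frank   | Physics 
Olivia  | Networks


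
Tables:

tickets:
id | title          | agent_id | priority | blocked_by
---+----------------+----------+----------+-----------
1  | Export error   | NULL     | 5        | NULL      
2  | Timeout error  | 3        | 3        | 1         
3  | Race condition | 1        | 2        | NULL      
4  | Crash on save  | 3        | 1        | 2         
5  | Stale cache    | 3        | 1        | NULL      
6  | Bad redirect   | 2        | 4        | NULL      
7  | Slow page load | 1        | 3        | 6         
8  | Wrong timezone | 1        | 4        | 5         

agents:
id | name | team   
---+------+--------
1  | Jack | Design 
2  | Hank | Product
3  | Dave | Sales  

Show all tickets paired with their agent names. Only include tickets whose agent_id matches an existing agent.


INNER JOIN keeps only tickets rows whose agent_id matches an id in agents. Walk through each ticket:
  - ticket 1 (Export error): agent_id=NULL, no match -> dropped
  - ticket 2 (Timeout error): agent_id=3 -> matches Dave
  - ticket 3 (Race condition): agent_id=1 -> matches Jack
  - ticket 4 (Crash on save): agent_id=3 -> matches Dave
  - ticket 5 (Stale cache): agent_id=3 -> matches Dave
  - ticket 6 (Bad redirect): agent_id=2 -> matches Hank
  - ticket 7 (Slow page load): agent_id=1 -> matches Jack
  - ticket 8 (Wrong timezone): agent_id=1 -> matches Jack
So 1 of 8 rows is dropped.

SQL:
SELECT a.title, b.name AS agent
FROM tickets a
INNER JOIN agents b ON a.agent_id = b.id

Result:
title          | agent
---------------+------
Timeout error  | Dave 
Race condition | Jack 
Crash on save  | Dave 
Stale cache    | Dave 
Bad redirect   | Hank 
Slow page load | Jack 
Wrong timezone | Jack 


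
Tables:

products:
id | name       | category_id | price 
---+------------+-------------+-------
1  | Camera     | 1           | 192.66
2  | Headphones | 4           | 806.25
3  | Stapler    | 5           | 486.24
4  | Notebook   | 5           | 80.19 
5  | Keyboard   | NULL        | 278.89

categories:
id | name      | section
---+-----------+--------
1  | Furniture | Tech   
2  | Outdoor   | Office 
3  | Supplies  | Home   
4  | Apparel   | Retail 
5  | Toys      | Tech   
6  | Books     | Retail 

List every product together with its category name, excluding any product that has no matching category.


INNER JOIN keeps only products rows whose category_id matches an id in categories. Walk through each product:
  - product 1 (Camera): category_id=1 -> matches Furniture
  - product 2 (Headphones): category_id=4 -> matches Apparel
  - product 3 (Stapler): category_id=5 -> matches Toys
  - product 4 (Notebook): category_id=5 -> matches Toys
  - product 5 (Keyboard): category_id=NULL, no match -> dropped
So 1 of 5 rows is dropped.

SQL:
SELECT a.name, b.name AS category
FROM products a
INNER JOIN categories b ON a.category_id = b.id

Result:
name       | category 
-----------+----------
Camera     | Furniture
Headphones | Apparel  
Stapler    | Toys     
Notebook   | Toys     


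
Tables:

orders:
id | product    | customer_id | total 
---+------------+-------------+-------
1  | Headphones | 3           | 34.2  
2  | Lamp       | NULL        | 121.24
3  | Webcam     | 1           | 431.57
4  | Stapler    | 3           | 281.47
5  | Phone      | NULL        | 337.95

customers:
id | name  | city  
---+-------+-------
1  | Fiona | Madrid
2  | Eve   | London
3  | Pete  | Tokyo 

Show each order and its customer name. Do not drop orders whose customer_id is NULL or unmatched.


LEFT JOIN keeps every row from orders (the left table); where customer_id has no match in customers, the customer columns become NULL. Walk through each order:
  - order 1 (Headphones): customer_id=3 -> matches Pete
  - order 2 (Lamp): customer_id=NULL, no match -> kept with NULL
  - order 3 (Webcam): customer_id=1 -> matches Fiona
  - order 4 (Stapler): customer_id=3 -> matches Pete
  - order 5 (Phone): customer_id=NULL, no match -> kept with NULL
All 5 rows appear; 2 have NULL customer.

SQL:
SELECT a.product, b.name AS customer
FROM orders a
LEFT JOIN customers b ON a.customer_id = b.id

Result:
product    | customer
-----------+---------
Headphones | Pete    
Lamp       | NULL    
Webcam     | Fiona   
Stapler    | Pete    
Phone      | NULL    


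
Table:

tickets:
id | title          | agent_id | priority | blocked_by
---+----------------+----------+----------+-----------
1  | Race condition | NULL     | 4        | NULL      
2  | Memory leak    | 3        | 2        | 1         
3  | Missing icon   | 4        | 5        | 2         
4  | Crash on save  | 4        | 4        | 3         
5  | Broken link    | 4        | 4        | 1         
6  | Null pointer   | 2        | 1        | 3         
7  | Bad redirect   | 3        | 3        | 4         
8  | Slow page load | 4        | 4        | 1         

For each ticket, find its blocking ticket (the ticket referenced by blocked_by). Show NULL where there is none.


This is a self-join: tickets is joined to a second copy of itself, matching each row's blocked_by to another row's id. Use LEFT JOIN so rows with blocked_by=NULL are kept.
  - ticket 1 (Race condition): blocked_by=NULL -> NULL
  - ticket 2 (Memory leak): blocked_by=1 -> Race condition
  - ticket 3 (Missing icon): blocked_by=2 -> Memory leak
  - ticket 4 (Crash on save): blocked_by=3 -> Missing icon
  - ticket 5 (Broken link): blocked_by=1 -> Race condition
  - ticket 6 (Null pointer): blocked_by=3 -> Missing icon
  - ticket 7 (Bad redirect): blocked_by=4 -> Crash on save
  - ticket 8 (Slow page load): blocked_by=1 -> Race condition

SQL:
SELECT a.title AS item, b.title AS blocked_by
FROM tickets a
LEFT JOIN tickets b ON a.blocked_by = b.id

Result:
item           | blocked_by    
---------------+---------------
Race condition | NULL          
Memory leak    | Race condition
Missing icon   | Memory leak   
Crash on save  | Missing icon  
Broken link    | Race condition
Null pointer   | Missing icon  
Bad redirect   | Crash on save 
Slow page load | Race condition


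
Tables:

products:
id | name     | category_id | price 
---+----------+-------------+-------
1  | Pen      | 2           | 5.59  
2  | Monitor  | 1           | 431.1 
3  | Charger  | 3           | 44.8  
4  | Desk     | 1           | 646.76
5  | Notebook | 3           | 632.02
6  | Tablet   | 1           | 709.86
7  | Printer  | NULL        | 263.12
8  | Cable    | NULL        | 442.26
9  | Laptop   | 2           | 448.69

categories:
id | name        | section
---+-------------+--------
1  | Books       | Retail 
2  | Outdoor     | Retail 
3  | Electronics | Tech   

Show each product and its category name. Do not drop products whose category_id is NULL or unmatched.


LEFT JOIN keeps every row from products (the left table); where category_id has no match in categories, the category columns become NULL. Walk through each product:
  - product 1 (Pen): category_id=2 -> matches Outdoor
  - product 2 (Monitor): category_id=1 -> matches Books
  - product 3 (Charger): category_id=3 -> matches Electronics
  - product 4 (Desk): category_id=1 -> matches Books
  - product 5 (Notebook): category_id=3 -> matches Electronics
  - product 6 (Tablet): category_id=1 -> matches Books
  - product 7 (Printer): category_id=NULL, no match -> kept with NULL
  - product 8 (Cable): category_id=NULL, no match -> kept with NULL
  - product 9 (Laptop): category_id=2 -> matches Outdoor
All 9 rows appear; 2 have NULL category.

SQL:
SELECT a.name, b.name AS category
FROM products a
LEFT JOIN categories b ON a.category_id = b.id

Result:
name     | category   
---------+------------
Pen      | Outdoor    
Monitor  | Books      
Charger  | Electronics
Desk     | Books      
Notebook | Electronics
Tablet   | Books      
Printer  | NULL       
Cable    | NULL       
Laptop   | Outdoor    


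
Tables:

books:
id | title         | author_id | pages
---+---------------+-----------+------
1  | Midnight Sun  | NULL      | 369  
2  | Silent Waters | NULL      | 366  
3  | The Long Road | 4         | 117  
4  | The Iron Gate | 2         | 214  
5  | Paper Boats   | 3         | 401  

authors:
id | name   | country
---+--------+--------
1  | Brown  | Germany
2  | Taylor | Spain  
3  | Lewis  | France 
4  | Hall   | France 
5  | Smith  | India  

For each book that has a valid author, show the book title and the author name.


INNER JOIN keeps only books rows whose author_id matches an id in authors. Walk through each book:
  - book 1 (Midnight Sun): author_id=NULL, no match -> dropped
  - book 2 (Silent Waters): author_id=NULL, no match -> dropped
  - book 3 (The Long Road): author_id=4 -> matches Hall
  - book 4 (The Iron Gate): author_id=2 -> matches Taylor
  - book 5 (Paper Boats): author_id=3 -> matches Lewis
So 2 of 5 rows are dropped.

SQL:
SELECT a.title, b.name AS author
FROM books a
INNER JOIN authors b ON a.author_id = b.id

Result:
title         | author
--------------+-------
The Long Road | Hall  
The Iron Gate | Taylor
Paper Boats   | Lewis 


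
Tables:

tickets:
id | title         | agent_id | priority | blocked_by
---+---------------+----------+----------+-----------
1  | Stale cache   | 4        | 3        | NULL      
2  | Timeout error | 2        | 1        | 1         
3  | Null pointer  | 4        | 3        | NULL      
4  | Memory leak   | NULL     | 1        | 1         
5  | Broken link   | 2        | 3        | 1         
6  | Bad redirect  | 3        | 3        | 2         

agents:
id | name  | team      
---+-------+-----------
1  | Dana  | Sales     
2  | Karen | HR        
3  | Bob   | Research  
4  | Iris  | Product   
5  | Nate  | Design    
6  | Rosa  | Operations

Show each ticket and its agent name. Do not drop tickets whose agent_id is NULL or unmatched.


LEFT JOIN keeps every row from tickets (the left table); where agent_id has no match in agents, the agent columns become NULL. Walk through each ticket:
  - ticket 1 (Stale cache): agent_id=4 -> matches Iris
  - ticket 2 (Timeout error): agent_id=2 -> matches Karen
  - ticket 3 (Null pointer): agent_id=4 -> matches Iris
  - ticket 4 (Memory leak): agent_id=NULL, no match -> kept with NULL
  - ticket 5 (Broken link): agent_id=2 -> matches Karen
  - ticket 6 (Bad redirect): agent_id=3 -> matches Bob
All 6 rows appear; 1 has NULL agent.

SQL:
SELECT a.title, b.name AS agent
FROM tickets a
LEFT JOIN agents b ON a.agent_id = b.id

Result:
title         | agent
--------------+------
Stale cache   | Iris 
Timeout error | Karen
Null pointer  | Iris 
Memory leak   | NULL 
Broken link   | Karen
Bad redirect  | Bob  
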